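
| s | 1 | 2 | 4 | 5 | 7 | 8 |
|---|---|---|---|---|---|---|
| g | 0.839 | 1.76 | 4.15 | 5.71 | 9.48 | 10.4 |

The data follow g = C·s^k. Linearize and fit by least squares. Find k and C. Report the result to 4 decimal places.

k = 1.2376, C = 0.7918

Linearized form: ln g = k·ln s + ln C. From the 6 transformed points,
AᵀA = [[13.1032, 7.7142]; [7.7142, 6]], rhs = [14.4150, 8.1461]ᵀ  (here Σln s = 7.7142, Σ(ln s)² = 13.1032, Σln g = 8.1461, Σln s·ln g = 14.4150).
Solving (det = 19.1098): k = 1.23756, ln C = -0.23345, so C = exp(-0.23345) = 0.79180.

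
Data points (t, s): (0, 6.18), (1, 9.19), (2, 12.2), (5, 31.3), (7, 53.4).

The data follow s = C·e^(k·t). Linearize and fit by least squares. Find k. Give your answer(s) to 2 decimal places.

k = 0.31

Let Y = ln s. Fitting Y = k·t + ln C by least squares:
AᵀA = [[79.0000, 15.0000]; [15.0000, 5]], rhs = [52.2838, 13.9623]ᵀ  (here Σt = 15.0000, Σ(t)² = 79.0000, Σln s = 13.9623, Σt·ln s = 52.2838).
Slope k = (n·Σt·ln s − Σt·Σln s)/(n·Σ(t)² − (Σt)²) = (5·52.2838 − 15.0000·13.9623)/170.0000 = 0.30579; ln C = (Σln s − k·Σt)/n = 1.87509.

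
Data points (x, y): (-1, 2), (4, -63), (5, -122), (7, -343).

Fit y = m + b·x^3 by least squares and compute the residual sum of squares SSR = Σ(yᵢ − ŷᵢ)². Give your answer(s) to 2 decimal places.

SSR = 3.99

Forming MᵀM = [[4, 531]; [531, 137371]] and Mᵀy = [-526, -136933]ᵀ gives MᵀM·[m, b]ᵀ = Mᵀy.
Δ = 4·137371 − 531² = 267523.
m = ((-526)·137371 − 531·(-136933))/267523 = 454277/267523; b = (4·(-136933) − 531·(-526))/267523 = -268426/267523.
Residuals: -187657/267523, -128962/267523, 461167/267523, -144548/267523; SSR = 1066882/267523.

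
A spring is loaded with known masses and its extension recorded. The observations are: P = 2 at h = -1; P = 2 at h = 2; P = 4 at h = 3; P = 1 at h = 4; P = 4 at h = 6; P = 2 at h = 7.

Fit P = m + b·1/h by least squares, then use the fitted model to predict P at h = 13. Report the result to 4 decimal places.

P̂ = 2.5044

From the data, Σ1 = 6, Σ1/h = 11/28, Σ1/h·1/h = 10385/7056.
And ΣP = 15, Σ1/h·P = 43/28.
MᵀM·[m, b]ᵀ = MᵀP becomes [[6, 11/28]; [11/28, 10385/7056]]·[m, b]ᵀ = [15, 43/28]ᵀ.
Eliminating b: (10385/7056)·(row 1) − (11/28)·(row 2) gives (20407/2352)·m = (10385/7056)·15 − (11/28)·(43/28) = 25253/1176, so m = 50506/20407.
Then b = ((43/28) − (11/28)·(50506/20407))/(10385/7056) = 7812/20407.
At h = 13: P̂ = (50506/20407)·(1) + (7812/20407)·(1/13) = 664390/265291.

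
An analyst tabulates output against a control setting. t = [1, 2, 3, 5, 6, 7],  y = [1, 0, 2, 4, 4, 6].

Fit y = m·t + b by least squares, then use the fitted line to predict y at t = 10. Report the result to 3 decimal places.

ŷ = 8.190

AᵀA·[m, b]ᵀ = Aᵀy reads: 124·m + 24·b = 93;  24·m + 6·b = 17.
Δ = 124·6 − 24² = 168.
m = (93·6 − 24·17)/168 = 25/28; b = (124·17 − 24·93)/168 = -31/42.
At t = 10: ŷ = (25/28)·(10) + (-31/42)·(1) = 172/21.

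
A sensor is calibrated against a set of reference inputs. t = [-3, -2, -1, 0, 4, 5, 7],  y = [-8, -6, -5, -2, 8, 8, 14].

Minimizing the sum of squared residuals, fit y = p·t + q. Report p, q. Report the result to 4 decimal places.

With design matrix A, AᵀA = [[104, 10]; [10, 7]] and Aᵀy = [211, 9]ᵀ.
Determinant 104·7 − 10² = 628.
p = (211·7 − 10·9)/628 = 1387/628; q = (104·9 − 10·211)/628 = -587/314.

p = 2.2086, q = -1.8694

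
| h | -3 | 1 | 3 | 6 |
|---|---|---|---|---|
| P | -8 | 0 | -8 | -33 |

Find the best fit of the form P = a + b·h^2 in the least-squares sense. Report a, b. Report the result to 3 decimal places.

a = 0.629, b = -0.937

Compute the Gram sums: Σ1 = 4, Σh^2 = 55, Σh^2·h^2 = 1459.
Right-hand side: ΣP = -49, Σh^2·P = -1332.
Determinant 4·1459 − 55² = 2811.
a = ((-49)·1459 − 55·(-1332))/2811 = 1769/2811; b = (4·(-1332) − 55·(-49))/2811 = -2633/2811.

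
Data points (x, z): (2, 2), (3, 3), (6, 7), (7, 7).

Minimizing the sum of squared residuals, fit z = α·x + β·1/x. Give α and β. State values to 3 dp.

α = 1.074, β = -0.318

From the data, Σx·x = 98, Σx·1/x = 4, Σ1/x·1/x = 361/882.
Moment sums: Σx·z = 104, Σ1/x·z = 25/6.
AᵀA·[α, β]ᵀ = Aᵀz becomes [[98, 4]; [4, 361/882]]·[α, β]ᵀ = [104, 25/6]ᵀ.
det = 98·(361/882) − 4² = 217/9.
α = (104·(361/882) − 4·(25/6))/(217/9) = 11422/10633; β = (98·(25/6) − 4·104)/(217/9) = -69/217.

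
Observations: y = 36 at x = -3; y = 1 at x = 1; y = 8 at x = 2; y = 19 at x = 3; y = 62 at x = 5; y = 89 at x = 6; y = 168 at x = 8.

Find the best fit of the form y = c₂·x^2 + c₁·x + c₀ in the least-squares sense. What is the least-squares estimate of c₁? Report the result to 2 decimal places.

c₁ = -2.79

Normal-equation sums: Σx^2·x^2 = 6196, Σx^2·x = 862, Σx^2 = 148, Σx·x = 148, Σx = 22, Σ1 = 7.
And Σx^2·y = 16034, Σx·y = 2154, Σy = 383.
AᵀA·[c₂, c₁, c₀]ᵀ = Aᵀy becomes [[6196, 862, 148]; [862, 148, 22]; [148, 22, 7]]·[c₂, c₁, c₀]ᵀ = [16034, 2154, 383]ᵀ.
Row-reducing yields c₂ = 145078/49203, c₁ = -137189/49203, c₀ = 7987/7029.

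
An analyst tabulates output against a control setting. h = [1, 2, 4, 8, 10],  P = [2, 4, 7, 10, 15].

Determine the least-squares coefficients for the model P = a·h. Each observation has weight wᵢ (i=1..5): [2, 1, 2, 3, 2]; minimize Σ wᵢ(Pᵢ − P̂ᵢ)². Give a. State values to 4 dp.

a = 1.4140

Compute the Gram sums: Σwᵢ·h·h = 430.
Right-hand side: Σwᵢ·h·P = 608.
Normal equations: [[430]]·[a]ᵀ = [608]ᵀ.
Hence a = 608 / 430 ≈ 1.41395.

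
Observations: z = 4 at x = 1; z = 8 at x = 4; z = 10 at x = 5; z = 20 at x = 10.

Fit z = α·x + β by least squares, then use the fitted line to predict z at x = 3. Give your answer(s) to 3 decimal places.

Setting ∂/∂α … = 0 gives: 142·α + 20·β = 286;  20·α + 4·β = 42.
(Σx·x = 142, Σx = 20, Σ1 = 4, Σx·z = 286, Σz = 42.)
Δ = 142·4 − 20² = 168.
α = (286·4 − 20·42)/168 = 38/21; β = (142·42 − 20·286)/168 = 61/42.
At x = 3: ẑ = (38/21)·(3) + (61/42)·(1) = 289/42.

ẑ = 6.881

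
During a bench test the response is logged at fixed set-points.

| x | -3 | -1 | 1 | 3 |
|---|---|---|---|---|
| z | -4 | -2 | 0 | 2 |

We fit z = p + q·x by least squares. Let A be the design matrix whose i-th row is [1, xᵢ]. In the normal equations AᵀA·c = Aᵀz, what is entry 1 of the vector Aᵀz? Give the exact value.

Entry 1 ↔ basis 1, so (Aᵀz)_{1} = Σᵢ zᵢ = (1)·(-4) + (1)·(-2) + (1)·(0) + (1)·(2) = -4.

-4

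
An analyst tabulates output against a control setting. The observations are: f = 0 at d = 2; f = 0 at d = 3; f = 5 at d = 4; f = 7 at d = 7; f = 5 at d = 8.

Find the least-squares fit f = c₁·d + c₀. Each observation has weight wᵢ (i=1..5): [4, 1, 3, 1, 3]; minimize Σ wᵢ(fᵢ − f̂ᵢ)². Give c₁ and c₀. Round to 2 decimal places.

Normal-equation sums: Σwᵢ·d·d = 314, Σwᵢ·d = 54, Σwᵢ·1 = 12.
Right-hand side: Σwᵢ·d·f = 229, Σwᵢ·f = 37.
Normal equations: [[314, 54]; [54, 12]]·[c₁, c₀]ᵀ = [229, 37]ᵀ.
det = 314·12 − 54² = 852.
c₁ = (229·12 − 54·37)/852 = 125/142; c₀ = (314·37 − 54·229)/852 = -187/213.

c₁ = 0.88, c₀ = -0.88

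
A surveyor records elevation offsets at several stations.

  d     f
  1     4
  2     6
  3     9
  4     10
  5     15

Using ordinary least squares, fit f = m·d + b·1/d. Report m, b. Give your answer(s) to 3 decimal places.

Entries of AᵀA: Σd·d = 55, Σd·1/d = 5, Σ1/d·1/d = 5269/3600.
Moment sums: Σd·f = 158, Σ1/d·f = 31/2.
det = 55·(5269/3600) − 5² = 39959/720.
m = (158·(5269/3600) − 5·(31/2))/(39959/720) = 553502/199795; b = (55·(31/2) − 5·158)/(39959/720) = 45000/39959.

m = 2.770, b = 1.126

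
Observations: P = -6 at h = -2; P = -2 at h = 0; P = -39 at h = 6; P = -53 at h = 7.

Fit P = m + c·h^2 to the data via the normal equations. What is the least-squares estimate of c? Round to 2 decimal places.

The normal system XᵀX·[m, c]ᵀ = XᵀP is [[4, 89]; [89, 3713]]·[m, c]ᵀ = [-100, -4025]ᵀ.
Determinant 4·3713 − 89² = 6931.
m = ((-100)·3713 − 89·(-4025))/6931 = -13075/6931; c = (4·(-4025) − 89·(-100))/6931 = -7200/6931.

c = -1.04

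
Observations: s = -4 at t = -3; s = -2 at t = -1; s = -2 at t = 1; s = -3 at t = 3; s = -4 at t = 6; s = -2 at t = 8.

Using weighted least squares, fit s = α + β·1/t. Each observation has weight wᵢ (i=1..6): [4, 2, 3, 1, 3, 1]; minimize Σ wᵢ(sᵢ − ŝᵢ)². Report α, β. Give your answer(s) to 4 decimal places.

α = -3.0873, β = 0.3560

The normal system XᵀWX·[α, β]ᵀ = XᵀWs is [[14, 5/8]; [5/8, 3257/576]]·[α, β]ᵀ = [-43, 1/12]ᵀ.
det = 14·(3257/576) − (5/8)² = 45373/576.
α = ((-43)·(3257/576) − (5/8)·(1/12))/(45373/576) = -140081/45373; β = (14·(1/12) − (5/8)·(-43))/(45373/576) = 16152/45373.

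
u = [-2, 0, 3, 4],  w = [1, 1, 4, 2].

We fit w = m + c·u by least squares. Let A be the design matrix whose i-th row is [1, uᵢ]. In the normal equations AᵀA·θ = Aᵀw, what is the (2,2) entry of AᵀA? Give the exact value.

29

Row 2 ↔ basis u, column 2 ↔ basis u, so (AᵀA)_{2,2} = Σᵢ (u)·(u) = (-2)·(-2) + (0)·(0) + (3)·(3) + (4)·(4) = 29.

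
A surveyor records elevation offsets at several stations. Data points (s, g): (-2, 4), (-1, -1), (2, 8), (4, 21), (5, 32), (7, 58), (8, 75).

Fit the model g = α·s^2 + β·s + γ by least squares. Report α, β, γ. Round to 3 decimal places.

α = 1.025, β = 1.045, γ = 0.831

Setting ∂/∂α … = 0 gives: 7411·α + 1043·β + 163·γ = 8825;  1043·α + 163·β + 23·γ = 1259;  163·α + 23·β + 7·γ = 197.
Solving the 3×3 system (Gaussian elimination) gives α = 1252/1221, β = 23/22, γ = 2029/2442.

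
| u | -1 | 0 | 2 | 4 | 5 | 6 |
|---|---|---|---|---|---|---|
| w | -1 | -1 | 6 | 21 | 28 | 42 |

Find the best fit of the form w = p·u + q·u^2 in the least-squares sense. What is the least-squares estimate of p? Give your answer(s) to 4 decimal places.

p = 1.3394

Sums needed: Σu·u = 82, Σu·u^2 = 412, Σu^2·u^2 = 2194.
Moment sums: Σu·w = 489, Σu^2·w = 2571.
Normal equations: [[82, 412]; [412, 2194]]·[p, q]ᵀ = [489, 2571]ᵀ.
Eliminating q: 2194·(row 1) − 412·(row 2) gives 10164·p = 2194·489 − 412·2571 = 13614, so p = 2269/1694.
Then q = (2571 − 412·(2269/1694))/2194 = 1559/1694.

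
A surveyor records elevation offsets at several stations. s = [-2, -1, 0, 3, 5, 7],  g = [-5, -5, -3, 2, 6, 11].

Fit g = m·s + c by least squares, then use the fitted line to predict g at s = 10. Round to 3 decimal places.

Entries of XᵀX: Σs·s = 88, Σs = 12, Σ1 = 6.
Moment sums: Σs·g = 128, Σg = 6.
So XᵀX·[m, c]ᵀ = Xᵀg: [[88, 12]; [12, 6]]·[m, c]ᵀ = [128, 6]ᵀ.
Eliminating c: 6·(row 1) − 12·(row 2) gives 384·m = 6·128 − 12·6 = 696, so m = 29/16.
Then c = (6 − 12·(29/16))/6 = -21/8.
At s = 10: ĝ = (29/16)·(10) + (-21/8)·(1) = 31/2.

ĝ = 15.500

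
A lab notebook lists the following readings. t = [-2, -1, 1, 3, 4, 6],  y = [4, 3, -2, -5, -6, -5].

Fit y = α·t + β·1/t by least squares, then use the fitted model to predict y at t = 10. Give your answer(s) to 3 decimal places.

The normal equations are: 67·α + 6·β = -82;  6·α + (353/144)·β = -11.
(Σt·t = 67, Σt·1/t = 6, Σ1/t·1/t = 353/144, Σt·y = -82, Σ1/t·y = -11.)
Eliminating β: (353/144)·(row 1) − 6·(row 2) gives (18467/144)·α = (353/144)·(-82) − 6·(-11) = -9721/72, so α = -19442/18467.
Then β = ((-11) − 6·(-19442/18467))/(353/144) = -35280/18467.
At t = 10: ŷ = (-19442/18467)·(10) + (-35280/18467)·(1/10) = -197948/18467.

ŷ = -10.719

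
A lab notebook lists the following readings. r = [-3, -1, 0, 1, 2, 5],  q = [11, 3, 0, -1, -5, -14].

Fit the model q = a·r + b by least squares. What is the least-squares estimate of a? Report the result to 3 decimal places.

a = -3.027

Forming XᵀX = [[40, 4]; [4, 6]] and Xᵀq = [-117, -6]ᵀ gives XᵀX·[a, b]ᵀ = Xᵀq.
Δ = 40·6 − 4² = 224.
a = ((-117)·6 − 4·(-6))/224 = -339/112; b = (40·(-6) − 4·(-117))/224 = 57/56.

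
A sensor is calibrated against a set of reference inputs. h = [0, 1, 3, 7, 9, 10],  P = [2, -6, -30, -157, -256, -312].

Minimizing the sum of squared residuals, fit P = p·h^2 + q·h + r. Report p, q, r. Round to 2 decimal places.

p = -2.94, q = -1.99, r = 1.00

Compute the Gram sums: Σh^2·h^2 = 19044, Σh^2·h = 2100, Σh^2 = 240, Σh·h = 240, Σh = 30, Σ1 = 6.
For MᵀP: Σh^2·P = -59905, Σh·P = -6619, ΣP = -759.
Inverting the 3×3 Gram matrix, [p, q, r]ᵀ = [-435/148, -6613/3330, 332/333]ᵀ.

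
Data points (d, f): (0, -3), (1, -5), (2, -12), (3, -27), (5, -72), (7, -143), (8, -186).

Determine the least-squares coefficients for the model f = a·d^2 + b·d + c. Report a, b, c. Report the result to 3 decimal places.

a = -3.015, b = 1.189, c = -2.955

The normal equations are: 7220·a + 1016·b + 152·c = -21007;  1016·a + 152·b + 26·c = -2959;  152·a + 26·b + 7·c = -448.
Inverting the 3×3 Gram matrix, [a, b, c]ᵀ = [-23671/7852, 9335/7852, -11601/3926]ᵀ.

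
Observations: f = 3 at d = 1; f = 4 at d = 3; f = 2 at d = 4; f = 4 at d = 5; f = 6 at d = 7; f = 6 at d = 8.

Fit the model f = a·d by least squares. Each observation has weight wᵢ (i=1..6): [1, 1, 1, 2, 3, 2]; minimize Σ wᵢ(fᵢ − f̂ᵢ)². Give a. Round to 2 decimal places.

a = 0.81

Normal-equation sums: Σwᵢ·d·d = 351.
For XᵀWf: Σwᵢ·d·f = 285.
So XᵀWX·[a]ᵀ = XᵀWf: [[351]]·[a]ᵀ = [285]ᵀ.
Hence a = 285 / 351 ≈ 0.811966.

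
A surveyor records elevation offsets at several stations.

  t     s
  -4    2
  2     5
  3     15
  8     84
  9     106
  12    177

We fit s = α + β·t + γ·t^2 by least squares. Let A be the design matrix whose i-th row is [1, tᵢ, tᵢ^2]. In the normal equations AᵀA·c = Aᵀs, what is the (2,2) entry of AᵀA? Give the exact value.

Row 2 ↔ basis t, column 2 ↔ basis t, so (AᵀA)_{2,2} = Σᵢ (t)·(t) = (-4)·(-4) + (2)·(2) + (3)·(3) + (8)·(8) + (9)·(9) + (12)·(12) = 318.

318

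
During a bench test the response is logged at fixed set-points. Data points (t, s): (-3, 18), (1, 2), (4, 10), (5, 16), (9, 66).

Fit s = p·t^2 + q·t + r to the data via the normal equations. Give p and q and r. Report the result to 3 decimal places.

p = 1.030, q = -2.226, r = 2.343

Setting ∂/∂p … = 0 gives: 7524·p + 892·q + 132·r = 6070;  892·p + 132·q + 16·r = 662;  132·p + 16·q + 5·r = 112.
Solving the 3×3 system (Gaussian elimination) gives p = 34055/33076, q = -73643/33076, r = 19377/8269.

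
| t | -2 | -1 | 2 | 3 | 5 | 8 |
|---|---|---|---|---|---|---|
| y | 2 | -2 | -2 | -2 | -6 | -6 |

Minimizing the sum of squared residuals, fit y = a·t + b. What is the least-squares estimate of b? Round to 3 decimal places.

Compute the Gram sums: Σt·t = 107, Σt = 15, Σ1 = 6.
For Mᵀy: Σt·y = -90, Σy = -16.
So MᵀM·[a, b]ᵀ = Mᵀy: [[107, 15]; [15, 6]]·[a, b]ᵀ = [-90, -16]ᵀ.
Δ = 107·6 − 15² = 417.
a = ((-90)·6 − 15·(-16))/417 = -100/139; b = (107·(-16) − 15·(-90))/417 = -362/417.

b = -0.868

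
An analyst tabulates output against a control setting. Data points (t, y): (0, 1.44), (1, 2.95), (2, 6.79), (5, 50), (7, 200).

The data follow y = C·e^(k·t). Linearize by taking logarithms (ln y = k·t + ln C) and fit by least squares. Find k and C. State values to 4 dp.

With ln yᵢ as the transformed response and tᵢ as the regressor:
Sums: Σt = 15.0000, Σ(t)² = 79.0000, Σln y = 12.5722, Σt·ln y = 61.5610.
Normal system: [[79.0000, 15.0000]; [15.0000, 5]]·[k, ln C]ᵀ = [61.5610, 12.5722]ᵀ.
Δ = 79.0000·5 − (15.0000)² = 170.0000; k = (61.5610·5 − 15.0000·12.5722)/170.0000 = 0.70130, ln C = (79.0000·12.5722 − 15.0000·61.5610)/170.0000 = 0.41054, so C = exp(0.41054) = 1.50763.

k = 0.7013, C = 1.5076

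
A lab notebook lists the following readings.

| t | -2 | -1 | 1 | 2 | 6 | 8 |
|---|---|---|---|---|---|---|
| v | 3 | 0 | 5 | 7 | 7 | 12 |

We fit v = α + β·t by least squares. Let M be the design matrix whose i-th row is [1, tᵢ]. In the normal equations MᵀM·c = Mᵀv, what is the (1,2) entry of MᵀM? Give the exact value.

Row 1 ↔ basis 1, column 2 ↔ basis t, so (MᵀM)_{1,2} = Σᵢ t = (1)·(-2) + (1)·(-1) + (1)·(1) + (1)·(2) + (1)·(6) + (1)·(8) = 14.

14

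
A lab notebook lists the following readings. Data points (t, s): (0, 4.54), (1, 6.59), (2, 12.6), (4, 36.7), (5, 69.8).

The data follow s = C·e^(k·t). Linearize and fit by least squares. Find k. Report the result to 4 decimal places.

Taking logs, ln s = k·t + ln C, so regress ln s on t.
Σt = 12.0000, Σ(t)² = 46.0000, Σln s = 13.7806, Σt·ln s = 42.5922.
Equations: 46.0000·k + 12.0000·ln C = 42.5922;  12.0000·k + 5·ln C = 13.7806.
Δ = 46.0000·5 − (12.0000)² = 86.0000; k = (42.5922·5 − 12.0000·13.7806)/86.0000 = 0.55342, ln C = (46.0000·13.7806 − 12.0000·42.5922)/86.0000 = 1.42791.

k = 0.5534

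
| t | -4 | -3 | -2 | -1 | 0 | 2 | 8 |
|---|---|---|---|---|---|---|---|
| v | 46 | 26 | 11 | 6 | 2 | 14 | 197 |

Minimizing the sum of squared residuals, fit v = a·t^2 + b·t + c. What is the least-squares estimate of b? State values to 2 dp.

b = 0.74

Sums needed: Σt^2·t^2 = 4466, Σt^2·t = 420, Σt^2 = 98, Σt·t = 98, Σt = 0, Σ1 = 7.
Right-hand side: Σt^2·v = 13684, Σt·v = 1314, Σv = 302.
So AᵀA·[a, b, c]ᵀ = Aᵀv: [[4466, 420, 98]; [420, 98, 0]; [98, 0, 7]]·[a, b, c]ᵀ = [13684, 1314, 302]ᵀ.
Inverting the 3×3 Gram matrix, [a, b, c]ᵀ = [13386/4529, 3357/4529, 7990/4529]ᵀ.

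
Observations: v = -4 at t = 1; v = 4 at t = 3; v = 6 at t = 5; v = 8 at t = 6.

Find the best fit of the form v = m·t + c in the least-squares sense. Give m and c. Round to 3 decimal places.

The normal equations are: 71·m + 15·c = 86;  15·m + 4·c = 14.
Eliminating c: 4·(row 1) − 15·(row 2) gives 59·m = 4·86 − 15·14 = 134, so m = 134/59.
Then c = (14 − 15·(134/59))/4 = -296/59.

m = 2.271, c = -5.017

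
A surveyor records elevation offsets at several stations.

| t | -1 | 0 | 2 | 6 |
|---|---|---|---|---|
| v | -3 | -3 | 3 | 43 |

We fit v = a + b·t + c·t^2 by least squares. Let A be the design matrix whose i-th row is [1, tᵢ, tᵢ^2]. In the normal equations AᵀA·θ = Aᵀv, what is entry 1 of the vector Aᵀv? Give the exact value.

Entry 1 ↔ basis 1, so (Aᵀv)_{1} = Σᵢ vᵢ = (1)·(-3) + (1)·(-3) + (1)·(3) + (1)·(43) = 40.

40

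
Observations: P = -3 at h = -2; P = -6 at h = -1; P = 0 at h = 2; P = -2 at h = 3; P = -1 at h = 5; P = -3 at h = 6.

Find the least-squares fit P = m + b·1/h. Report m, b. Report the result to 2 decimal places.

Sums needed: Σ1 = 6, Σ1/h = -3/10, Σ1/h·1/h = 1511/900.
Right-hand side: ΣP = -15, Σ1/h·P = 92/15.
So AᵀA·[m, b]ᵀ = AᵀP: [[6, -3/10]; [-3/10, 1511/900]]·[m, b]ᵀ = [-15, 92/15]ᵀ.
det = 6·(1511/900) − (-3/10)² = 599/60.
m = ((-15)·(1511/900) − (-3/10)·(92/15))/(599/60) = -7003/2995; b = (6·(92/15) − (-3/10)·(-15))/(599/60) = 1938/599.

m = -2.34, b = 3.24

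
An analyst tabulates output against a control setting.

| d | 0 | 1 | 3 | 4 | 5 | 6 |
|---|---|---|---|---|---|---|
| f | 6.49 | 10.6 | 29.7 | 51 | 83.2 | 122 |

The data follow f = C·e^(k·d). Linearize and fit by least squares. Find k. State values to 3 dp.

With ln fᵢ as the transformed response and dᵢ as the regressor:
AᵀA = [[87.0000, 19.0000]; [19.0000, 6]], rhs = [79.1920, 20.7794]ᵀ  (here Σd = 19.0000, Σ(d)² = 87.0000, Σln f = 20.7794, Σd·ln f = 79.1920).
Slope k = (n·Σd·ln f − Σd·Σln f)/(n·Σ(d)² − (Σd)²) = (6·79.1920 − 19.0000·20.7794)/161.0000 = 0.49903; ln C = (Σln f − k·Σd)/n = 1.88296.

k = 0.499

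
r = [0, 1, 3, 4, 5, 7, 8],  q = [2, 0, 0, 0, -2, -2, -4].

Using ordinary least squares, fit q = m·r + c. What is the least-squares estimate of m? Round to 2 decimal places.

The normal system MᵀM·[m, c]ᵀ = Mᵀq is [[164, 28]; [28, 7]]·[m, c]ᵀ = [-56, -6]ᵀ.
Δ = 164·7 − 28² = 364.
m = ((-56)·7 − 28·(-6))/364 = -8/13; c = (164·(-6) − 28·(-56))/364 = 146/91.

m = -0.62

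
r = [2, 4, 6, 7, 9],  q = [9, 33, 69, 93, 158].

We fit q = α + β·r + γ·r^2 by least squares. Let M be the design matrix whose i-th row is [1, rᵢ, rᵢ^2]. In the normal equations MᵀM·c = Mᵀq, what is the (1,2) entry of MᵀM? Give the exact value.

Row 1 ↔ basis 1, column 2 ↔ basis r, so (MᵀM)_{1,2} = Σᵢ r = (1)·(2) + (1)·(4) + (1)·(6) + (1)·(7) + (1)·(9) = 28.

28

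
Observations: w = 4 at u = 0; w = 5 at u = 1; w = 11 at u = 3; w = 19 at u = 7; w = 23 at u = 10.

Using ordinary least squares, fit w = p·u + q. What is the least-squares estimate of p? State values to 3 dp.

XᵀX·[p, q]ᵀ = Xᵀw reads: 159·p + 21·q = 401;  21·p + 5·q = 62.
(Σu·u = 159, Σu = 21, Σ1 = 5, Σu·w = 401, Σw = 62.)
Eliminating q: 5·(row 1) − 21·(row 2) gives 354·p = 5·401 − 21·62 = 703, so p = 703/354.
Then q = (62 − 21·(703/354))/5 = 479/118.

p = 1.986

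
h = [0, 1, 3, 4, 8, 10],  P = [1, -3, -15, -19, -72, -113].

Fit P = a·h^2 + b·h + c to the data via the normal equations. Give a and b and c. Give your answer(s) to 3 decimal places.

a = -1.017, b = -1.017, c = -0.232

Forming AᵀA = [[14434, 1604, 190]; [1604, 190, 26]; [190, 26, 6]] and AᵀP = [-16350, -1830, -221]ᵀ gives AᵀA·[a, b, c]ᵀ = AᵀP.
Solving the 3×3 system (Gaussian elimination) gives a = -21097/20750, b = -21093/20750, c = -4817/20750.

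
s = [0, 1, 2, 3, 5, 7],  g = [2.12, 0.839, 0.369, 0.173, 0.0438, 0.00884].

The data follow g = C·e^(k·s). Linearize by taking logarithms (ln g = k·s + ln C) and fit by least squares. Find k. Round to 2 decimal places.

k = -0.77

Linearized form: ln g = k·s + ln C. From the 6 transformed points,
Over the data: Σs = 18.0000, Σ(s)² = 88.0000, Σln g = -10.0321, Σs·ln g = -56.1727.
Normal system: [[88.0000, 18.0000]; [18.0000, 6]]·[k, ln C]ᵀ = [-56.1727, -10.0321]ᵀ.
Solving (det = 204.0000): k = -0.76695, ln C = 0.62883.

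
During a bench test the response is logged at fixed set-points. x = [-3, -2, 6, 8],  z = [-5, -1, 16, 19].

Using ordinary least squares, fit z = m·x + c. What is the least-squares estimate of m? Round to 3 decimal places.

Compute the Gram sums: Σx·x = 113, Σx = 9, Σ1 = 4.
Right-hand side: Σx·z = 265, Σz = 29.
det = 113·4 − 9² = 371.
m = (265·4 − 9·29)/371 = 799/371; c = (113·29 − 9·265)/371 = 892/371.

m = 2.154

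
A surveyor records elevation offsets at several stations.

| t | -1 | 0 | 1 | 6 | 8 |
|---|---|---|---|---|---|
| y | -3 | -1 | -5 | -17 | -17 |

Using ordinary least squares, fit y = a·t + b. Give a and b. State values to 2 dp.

Compute the Gram sums: Σt·t = 102, Σt = 14, Σ1 = 5.
Right-hand side: Σt·y = -240, Σy = -43.
XᵀX·[a, b]ᵀ = Xᵀy becomes [[102, 14]; [14, 5]]·[a, b]ᵀ = [-240, -43]ᵀ.
Eliminating b: 5·(row 1) − 14·(row 2) gives 314·a = 5·(-240) − 14·(-43) = -598, so a = -299/157.
Then b = ((-43) − 14·(-299/157))/5 = -513/157.

a = -1.90, b = -3.27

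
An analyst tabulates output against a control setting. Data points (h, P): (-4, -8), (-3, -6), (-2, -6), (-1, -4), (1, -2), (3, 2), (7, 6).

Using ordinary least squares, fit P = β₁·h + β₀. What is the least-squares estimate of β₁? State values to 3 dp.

β₁ = 1.289

The normal equations are: 89·β₁ + 1·β₀ = 112;  1·β₁ + 7·β₀ = -18.
Eliminating β₀: 7·(row 1) − 1·(row 2) gives 622·β₁ = 7·112 − 1·(-18) = 802, so β₁ = 401/311.
Then β₀ = ((-18) − 1·(401/311))/7 = -857/311.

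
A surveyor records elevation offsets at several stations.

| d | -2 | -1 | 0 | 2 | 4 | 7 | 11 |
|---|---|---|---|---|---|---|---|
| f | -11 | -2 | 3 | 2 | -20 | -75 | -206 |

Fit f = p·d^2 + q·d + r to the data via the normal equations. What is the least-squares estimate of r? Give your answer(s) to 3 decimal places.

Setting ∂/∂p … = 0 gives: 17331·p + 1737·q + 195·r = -28959;  1737·p + 195·q + 21·r = -2843;  195·p + 21·q + 7·r = -309.
(Σd^2·d^2 = 17331, Σd^2·d = 1737, Σd^2 = 195, Σd·d = 195, Σd = 21, Σ1 = 7, Σd^2·f = -28959, Σd·f = -2843, Σf = -309.)
Row-reducing yields p = -46581/23678, q = 94253/35517, r = 63893/23678.

r = 2.698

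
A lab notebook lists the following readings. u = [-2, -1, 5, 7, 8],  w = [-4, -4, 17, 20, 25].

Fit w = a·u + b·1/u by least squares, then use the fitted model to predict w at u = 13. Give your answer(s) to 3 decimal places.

The normal equations are: 143·a + 5·b = 437;  5·a + (103961/78400)·b = 4307/280.
(Σu·u = 143, Σu·1/u = 5, Σ1/u·1/u = 103961/78400, Σu·w = 437, Σ1/u·w = 4307/280.)
det = 143·(103961/78400) − 5² = 12906423/78400.
a = (437·(103961/78400) − 5·(4307/280))/(12906423/78400) = 13133719/4302141; b = (143·(4307/280) − 5·437)/(12906423/78400) = 382760/4302141.
At u = 13: ŵ = (13133719/4302141)·(13) + (382760/4302141)·(1/13) = 739993757/18642611.

ŵ = 39.694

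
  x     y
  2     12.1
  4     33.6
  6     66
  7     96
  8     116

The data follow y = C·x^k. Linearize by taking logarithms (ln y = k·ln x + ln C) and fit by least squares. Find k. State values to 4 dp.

k = 1.6395

Linearized form: ln y = k·ln x + ln C. From the 5 transformed points,
AᵀA = [[13.7233, 7.8966]; [7.8966, 5]], rhs = [32.8738, 19.5153]ᵀ  (here Σln x = 7.8966, Σ(ln x)² = 13.7233, Σln y = 19.5153, Σln x·ln y = 32.8738).
Δ = 13.7233·5 − (7.8966)² = 6.2610; k = (32.8738·5 − 7.8966·19.5153)/6.2610 = 1.63955, ln C = (13.7233·19.5153 − 7.8966·32.8738)/6.2610 = 1.31371.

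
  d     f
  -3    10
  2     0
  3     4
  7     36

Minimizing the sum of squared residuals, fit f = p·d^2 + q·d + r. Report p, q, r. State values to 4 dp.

p = 0.9107, q = -1.0379, r = -1.3298

The normal equations are: 2579·p + 351·q + 71·r = 1890;  351·p + 71·q + 9·r = 234;  71·p + 9·q + 4·r = 50.
Solving the 3×3 system (Gaussian elimination) gives p = 2764/3035, q = -630/607, r = -4036/3035.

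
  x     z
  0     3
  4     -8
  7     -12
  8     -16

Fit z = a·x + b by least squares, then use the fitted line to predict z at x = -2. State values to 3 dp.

ẑ = 6.948

The normal equations are: 129·a + 19·b = -244;  19·a + 4·b = -33.
Eliminating b: 4·(row 1) − 19·(row 2) gives 155·a = 4·(-244) − 19·(-33) = -349, so a = -349/155.
Then b = ((-33) − 19·(-349/155))/4 = 379/155.
At x = -2: ẑ = (-349/155)·(-2) + (379/155)·(1) = 1077/155.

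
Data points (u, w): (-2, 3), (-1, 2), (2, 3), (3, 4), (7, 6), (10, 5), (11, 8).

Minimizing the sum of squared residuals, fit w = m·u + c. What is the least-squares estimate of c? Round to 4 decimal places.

Normal-equation sums: Σu·u = 288, Σu = 30, Σ1 = 7.
Moment sums: Σu·w = 190, Σw = 31.
Normal equations: [[288, 30]; [30, 7]]·[m, c]ᵀ = [190, 31]ᵀ.
Determinant 288·7 − 30² = 1116.
m = (190·7 − 30·31)/1116 = 100/279; c = (288·31 − 30·190)/1116 = 269/93.

c = 2.8925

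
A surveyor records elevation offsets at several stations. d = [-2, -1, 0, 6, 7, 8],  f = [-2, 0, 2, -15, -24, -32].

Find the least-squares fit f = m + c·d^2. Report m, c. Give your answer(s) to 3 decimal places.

m = 1.140, c = -0.505

The normal equations are: 6·m + 154·c = -71;  154·m + 7810·c = -3772.
(Σ1 = 6, Σd^2 = 154, Σd^2·d^2 = 7810, Σf = -71, Σd^2·f = -3772.)
Eliminating c: 7810·(row 1) − 154·(row 2) gives 23144·m = 7810·(-71) − 154·(-3772) = 26378, so m = 1199/1052.
Then c = ((-3772) − 154·(1199/1052))/7810 = -5849/11572.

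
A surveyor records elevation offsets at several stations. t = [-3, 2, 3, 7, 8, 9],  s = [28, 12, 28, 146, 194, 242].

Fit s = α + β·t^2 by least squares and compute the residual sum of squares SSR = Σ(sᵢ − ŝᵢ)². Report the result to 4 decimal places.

SSR = 6.7590

Entries of XᵀX: Σ1 = 6, Σt^2 = 216, Σt^2·t^2 = 13236.
And Σs = 650, Σt^2·s = 39724.
Determinant 6·13236 − 216² = 32760.
α = (650·13236 − 216·39724)/32760 = 137/195; β = (6·39724 − 216·650)/32760 = 583/195.
Residuals: 76/195, -43/65, 76/195, -6/5, 127/65, -34/39; SSR = 1318/195.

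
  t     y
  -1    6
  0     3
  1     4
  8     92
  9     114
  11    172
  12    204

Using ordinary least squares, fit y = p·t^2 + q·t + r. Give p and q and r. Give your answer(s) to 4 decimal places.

p = 1.4462, q = -0.6205, r = 3.4288

With design matrix A, AᵀA = [[46036, 4300, 412]; [4300, 412, 40]; [412, 40, 7]] and Aᵀy = [65320, 6100, 595]ᵀ.
Inverting the 3×3 Gram matrix, [p, q, r]ᵀ = [7400/5117, -3175/5117, 17545/5117]ᵀ.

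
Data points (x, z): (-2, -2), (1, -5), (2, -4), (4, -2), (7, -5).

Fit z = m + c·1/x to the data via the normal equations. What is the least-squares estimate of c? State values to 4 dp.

c = -1.8412

With design matrix M, MᵀM = [[5, 39/28]; [39/28, 1241/784]] and Mᵀz = [-18, -101/14]ᵀ.
Determinant 5·(1241/784) − (39/28)² = 1171/196.
m = ((-18)·(1241/784) − (39/28)·(-101/14))/(1171/196) = -3615/1171; c = (5·(-101/14) − (39/28)·(-18))/(1171/196) = -2156/1171.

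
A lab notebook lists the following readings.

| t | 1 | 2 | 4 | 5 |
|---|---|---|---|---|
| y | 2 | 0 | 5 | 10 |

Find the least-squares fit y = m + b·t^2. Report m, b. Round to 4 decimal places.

Entries of MᵀM: Σ1 = 4, Σt^2 = 46, Σt^2·t^2 = 898.
Right-hand side: Σy = 17, Σt^2·y = 332.
Normal equations: [[4, 46]; [46, 898]]·[m, b]ᵀ = [17, 332]ᵀ.
Eliminating b: 898·(row 1) − 46·(row 2) gives 1476·m = 898·17 − 46·332 = -6, so m = -1/246.
Then b = (332 − 46·(-1/246))/898 = 91/246.

m = -0.0041, b = 0.3699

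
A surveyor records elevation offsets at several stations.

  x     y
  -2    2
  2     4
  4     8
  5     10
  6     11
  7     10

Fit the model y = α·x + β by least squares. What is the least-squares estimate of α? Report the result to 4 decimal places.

α = 1.0688

Normal-equation sums: Σx·x = 134, Σx = 22, Σ1 = 6.
For Aᵀy: Σx·y = 222, Σy = 45.
AᵀA·[α, β]ᵀ = Aᵀy becomes [[134, 22]; [22, 6]]·[α, β]ᵀ = [222, 45]ᵀ.
Eliminating β: 6·(row 1) − 22·(row 2) gives 320·α = 6·222 − 22·45 = 342, so α = 171/160.
Then β = (45 − 22·(171/160))/6 = 573/160.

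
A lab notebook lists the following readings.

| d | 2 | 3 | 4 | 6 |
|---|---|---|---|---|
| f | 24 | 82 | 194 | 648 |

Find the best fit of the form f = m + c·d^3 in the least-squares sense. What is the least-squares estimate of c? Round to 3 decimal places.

Compute the Gram sums: Σ1 = 4, Σd^3 = 315, Σd^3·d^3 = 51545.
Right-hand side: Σf = 948, Σd^3·f = 154790.
Normal equations: [[4, 315]; [315, 51545]]·[m, c]ᵀ = [948, 154790]ᵀ.
Eliminating c: 51545·(row 1) − 315·(row 2) gives 106955·m = 51545·948 − 315·154790 = 105810, so m = 21162/21391.
Then c = (154790 − 315·(21162/21391))/51545 = 64108/21391.

c = 2.997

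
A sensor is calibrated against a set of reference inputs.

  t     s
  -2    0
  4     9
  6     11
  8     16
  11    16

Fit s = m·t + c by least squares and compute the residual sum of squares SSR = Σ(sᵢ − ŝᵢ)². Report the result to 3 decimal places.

The normal equations are: 241·m + 27·c = 406;  27·m + 5·c = 52.
(Σt·t = 241, Σt = 27, Σ1 = 5, Σt·s = 406, Σs = 52.)
Eliminating c: 5·(row 1) − 27·(row 2) gives 476·m = 5·406 − 27·52 = 626, so m = 313/238.
Then c = (52 − 27·(313/238))/5 = 785/238.
Residuals: -159/238, 15/34, -45/238, 519/238, -30/17; SSR = 1017/119.

SSR = 8.546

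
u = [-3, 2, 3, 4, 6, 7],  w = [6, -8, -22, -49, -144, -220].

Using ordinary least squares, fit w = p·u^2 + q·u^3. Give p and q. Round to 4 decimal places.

p = -0.9453, q = -0.5078

The normal system MᵀM·[p, q]ᵀ = Mᵀw is [[4131, 25639]; [25639, 169923]]·[p, q]ᵀ = [-16924, -110520]ᵀ.
Eliminating q: 169923·(row 1) − 25639·(row 2) gives 44593592·p = 169923·(-16924) − 25639·(-110520) = -42154572, so p = -10538643/11148398.
Then q = ((-110520) − 25639·(-10538643/11148398))/169923 = -5660921/11148398.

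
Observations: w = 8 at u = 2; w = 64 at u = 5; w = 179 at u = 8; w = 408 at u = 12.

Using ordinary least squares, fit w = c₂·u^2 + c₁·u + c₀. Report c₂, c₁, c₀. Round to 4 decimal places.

From the data, Σu^2·u^2 = 25473, Σu^2·u = 2373, Σu^2 = 237, Σu·u = 237, Σu = 27, Σ1 = 4.
For Aᵀw: Σu^2·w = 71840, Σu·w = 6664, Σw = 659.
So AᵀA·[c₂, c₁, c₀]ᵀ = Aᵀw: [[25473, 2373, 237]; [2373, 237, 27]; [237, 27, 4]]·[c₂, c₁, c₀]ᵀ = [71840, 6664, 659]ᵀ.
Inverting the 3×3 Gram matrix, [c₂, c₁, c₀]ᵀ = [18257/6204, -2257/2068, -2319/1034]ᵀ.

c₂ = 2.9428, c₁ = -1.0914, c₀ = -2.2427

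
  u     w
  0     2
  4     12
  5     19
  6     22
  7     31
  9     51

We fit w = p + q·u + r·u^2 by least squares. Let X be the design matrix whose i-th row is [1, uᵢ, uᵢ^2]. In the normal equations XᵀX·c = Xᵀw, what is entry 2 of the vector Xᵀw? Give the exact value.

Entry 2 ↔ basis u, so (Xᵀw)_{2} = Σᵢ (u)·wᵢ = (0)·(2) + (4)·(12) + (5)·(19) + (6)·(22) + (7)·(31) + (9)·(51) = 951.

951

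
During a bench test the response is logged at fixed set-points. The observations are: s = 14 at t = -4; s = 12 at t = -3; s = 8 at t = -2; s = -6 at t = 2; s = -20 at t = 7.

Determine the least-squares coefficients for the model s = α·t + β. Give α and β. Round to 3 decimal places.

Sums needed: Σt·t = 82, Σt = 0, Σ1 = 5.
Moment sums: Σt·s = -260, Σs = 8.
So AᵀA·[α, β]ᵀ = Aᵀs: [[82, 0]; [0, 5]]·[α, β]ᵀ = [-260, 8]ᵀ.
Determinant 82·5 − 0² = 410.
α = ((-260)·5 − 0·8)/410 = -130/41; β = (82·8 − 0·(-260))/410 = 8/5.

α = -3.171, β = 1.600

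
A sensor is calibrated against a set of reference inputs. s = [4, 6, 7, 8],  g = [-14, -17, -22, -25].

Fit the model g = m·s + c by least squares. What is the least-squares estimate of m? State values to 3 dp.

m = -2.800

The normal equations are: 165·m + 25·c = -512;  25·m + 4·c = -78.
(Σs·s = 165, Σs = 25, Σ1 = 4, Σs·g = -512, Σg = -78.)
det = 165·4 − 25² = 35.
m = ((-512)·4 − 25·(-78))/35 = -14/5; c = (165·(-78) − 25·(-512))/35 = -2.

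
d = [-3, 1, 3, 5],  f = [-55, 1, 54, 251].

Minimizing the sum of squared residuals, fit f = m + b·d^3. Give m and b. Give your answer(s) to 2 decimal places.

The normal system XᵀX·[m, b]ᵀ = Xᵀf is [[4, 126]; [126, 17084]]·[m, b]ᵀ = [251, 34319]ᵀ.
Determinant 4·17084 − 126² = 52460.
m = (251·17084 − 126·34319)/52460 = -3611/5246; b = (4·34319 − 126·251)/52460 = 10565/5246.

m = -0.69, b = 2.01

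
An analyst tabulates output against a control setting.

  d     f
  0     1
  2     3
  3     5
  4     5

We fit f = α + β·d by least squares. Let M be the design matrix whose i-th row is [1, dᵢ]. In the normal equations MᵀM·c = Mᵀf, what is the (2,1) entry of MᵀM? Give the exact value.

Row 2 ↔ basis d, column 1 ↔ basis 1, so (MᵀM)_{2,1} = Σᵢ d = (0)·(1) + (2)·(1) + (3)·(1) + (4)·(1) = 9.

9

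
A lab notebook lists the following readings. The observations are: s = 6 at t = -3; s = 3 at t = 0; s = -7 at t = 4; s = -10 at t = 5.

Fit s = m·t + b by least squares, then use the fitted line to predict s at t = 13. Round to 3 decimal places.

Entries of MᵀM: Σt·t = 50, Σt = 6, Σ1 = 4.
Right-hand side: Σt·s = -96, Σs = -8.
det = 50·4 − 6² = 164.
m = ((-96)·4 − 6·(-8))/164 = -84/41; b = (50·(-8) − 6·(-96))/164 = 44/41.
At t = 13: ŝ = (-84/41)·(13) + (44/41)·(1) = -1048/41.

ŝ = -25.561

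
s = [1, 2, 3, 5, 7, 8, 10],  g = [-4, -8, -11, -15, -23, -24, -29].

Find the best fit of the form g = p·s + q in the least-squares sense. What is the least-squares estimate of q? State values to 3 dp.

Forming MᵀM = [[252, 36]; [36, 7]] and Mᵀg = [-771, -114]ᵀ gives MᵀM·[p, q]ᵀ = Mᵀg.
Δ = 252·7 − 36² = 468.
p = ((-771)·7 − 36·(-114))/468 = -431/156; q = (252·(-114) − 36·(-771))/468 = -27/13.

q = -2.077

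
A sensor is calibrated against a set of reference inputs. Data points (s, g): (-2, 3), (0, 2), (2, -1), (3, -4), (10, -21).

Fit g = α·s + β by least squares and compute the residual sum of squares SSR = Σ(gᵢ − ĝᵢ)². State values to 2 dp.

SSR = 13.03

Setting ∂/∂α … = 0 gives: 117·α + 13·β = -230;  13·α + 5·β = -21.
Eliminating β: 5·(row 1) − 13·(row 2) gives 416·α = 5·(-230) − 13·(-21) = -877, so α = -877/416.
Then β = ((-21) − 13·(-877/416))/5 = 41/32.
Residuals: -1039/416, 23/32, 805/416, 217/208, -499/416; SSR = 5419/416.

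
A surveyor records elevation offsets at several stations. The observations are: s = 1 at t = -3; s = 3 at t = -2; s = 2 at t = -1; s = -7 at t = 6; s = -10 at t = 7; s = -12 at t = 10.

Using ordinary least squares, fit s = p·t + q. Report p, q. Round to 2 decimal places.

Setting ∂/∂p … = 0 gives: 199·p + 17·q = -243;  17·p + 6·q = -23.
(Σt·t = 199, Σt = 17, Σ1 = 6, Σt·s = -243, Σs = -23.)
Determinant 199·6 − 17² = 905.
p = ((-243)·6 − 17·(-23))/905 = -1067/905; q = (199·(-23) − 17·(-243))/905 = -446/905.

p = -1.18, q = -0.49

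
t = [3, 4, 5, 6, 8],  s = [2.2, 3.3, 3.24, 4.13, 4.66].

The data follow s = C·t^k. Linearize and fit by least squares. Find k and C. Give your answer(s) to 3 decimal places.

k = 0.732, C = 1.058

Let Y = ln s. Fitting Y = k·ln t + ln C by least squares:
AᵀA = [[13.2535, 7.9655]; [7.9655, 5]], rhs = [10.1549, 6.1152]ᵀ  (here Σln t = 7.9655, Σ(ln t)² = 13.2535, Σln s = 6.1152, Σln t·ln s = 10.1549).
Solving (det = 2.8177): k = 0.73215, ln C = 0.05666, so C = exp(0.05666) = 1.05829.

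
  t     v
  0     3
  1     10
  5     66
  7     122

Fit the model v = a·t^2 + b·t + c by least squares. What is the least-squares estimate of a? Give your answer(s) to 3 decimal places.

a = 2.098

From the data, Σt^2·t^2 = 3027, Σt^2·t = 469, Σt^2 = 75, Σt·t = 75, Σt = 13, Σ1 = 4.
And Σt^2·v = 7638, Σt·v = 1194, Σv = 201.
So AᵀA·[a, b, c]ᵀ = Aᵀv: [[3027, 469, 75]; [469, 75, 13]; [75, 13, 4]]·[a, b, c]ᵀ = [7638, 1194, 201]ᵀ.
Row-reducing yields a = 2457/1171, b = 2436/1171, c = 4857/1171.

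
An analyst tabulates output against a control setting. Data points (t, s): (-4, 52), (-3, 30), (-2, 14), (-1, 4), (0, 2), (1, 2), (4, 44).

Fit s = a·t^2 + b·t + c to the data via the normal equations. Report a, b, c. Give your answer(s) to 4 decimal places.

a = 2.9547, b = -0.9686, c = 0.6123

Entries of MᵀM: Σt^2·t^2 = 611, Σt^2·t = -35, Σt^2 = 47, Σt·t = 47, Σt = -5, Σ1 = 7.
For Mᵀs: Σt^2·s = 1868, Σt·s = -152, Σs = 148.
MᵀM·[a, b, c]ᵀ = Mᵀs becomes [[611, -35, 47]; [-35, 47, -5]; [47, -5, 7]]·[a, b, c]ᵀ = [1868, -152, 148]ᵀ.
Inverting the 3×3 Gram matrix, [a, b, c]ᵀ = [22110/7483, -7248/7483, 4582/7483]ᵀ.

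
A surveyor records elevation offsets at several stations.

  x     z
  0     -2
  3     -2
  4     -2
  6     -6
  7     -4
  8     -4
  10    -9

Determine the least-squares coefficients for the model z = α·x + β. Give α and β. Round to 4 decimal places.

α = -0.6287, β = -0.7300

The normal system MᵀM·[α, β]ᵀ = Mᵀz is [[274, 38]; [38, 7]]·[α, β]ᵀ = [-200, -29]ᵀ.
Eliminating β: 7·(row 1) − 38·(row 2) gives 474·α = 7·(-200) − 38·(-29) = -298, so α = -149/237.
Then β = ((-29) − 38·(-149/237))/7 = -173/237.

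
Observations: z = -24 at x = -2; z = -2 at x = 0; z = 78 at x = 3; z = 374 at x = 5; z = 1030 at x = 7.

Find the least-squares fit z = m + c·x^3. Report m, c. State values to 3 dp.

Entries of MᵀM: Σ1 = 5, Σx^3 = 487, Σx^3·x^3 = 134067.
Right-hand side: Σz = 1456, Σx^3·z = 402338.
Normal equations: [[5, 487]; [487, 134067]]·[m, c]ᵀ = [1456, 402338]ᵀ.
Determinant 5·134067 − 487² = 433166.
m = (1456·134067 − 487·402338)/433166 = -368527/216583; c = (5·402338 − 487·1456)/433166 = 651309/216583.

m = -1.702, c = 3.007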